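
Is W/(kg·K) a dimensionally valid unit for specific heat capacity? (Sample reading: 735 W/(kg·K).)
No

specific heat capacity has SI base units: m^2 / (s^2 * K)
W/(kg·K) does NOT reduce to m^2 / (s^2 * K); a valid unit for specific heat capacity would be e.g. J/(kg·K).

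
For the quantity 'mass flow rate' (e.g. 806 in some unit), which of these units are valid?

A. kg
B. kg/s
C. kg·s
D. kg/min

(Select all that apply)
B, D

mass flow rate has SI base units: kg / s

Checking each option against kg / s:
  A. kg: ✗ does not match
  B. kg/s: ✓ matches
  C. kg·s: ✗ does not match
  D. kg/min: ✓ matches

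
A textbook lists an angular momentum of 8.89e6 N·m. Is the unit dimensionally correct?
No

angular momentum has SI base units: kg * m^2 / s
N·m does NOT reduce to kg * m^2 / s; a valid unit for angular momentum would be e.g. kg·m²/s.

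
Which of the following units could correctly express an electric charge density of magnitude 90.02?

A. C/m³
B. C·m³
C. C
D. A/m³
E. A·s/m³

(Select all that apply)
A, E

electric charge density has SI base units: A * s / m^3

Checking each option against A * s / m^3:
  A. C/m³: ✓ matches
  B. C·m³: ✗ does not match
  C. C: ✗ does not match
  D. A/m³: ✗ does not match
  E. A·s/m³: ✓ matches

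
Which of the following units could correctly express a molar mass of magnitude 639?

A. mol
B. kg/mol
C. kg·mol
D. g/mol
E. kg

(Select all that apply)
B, D

molar mass has SI base units: kg / mol

Checking each option against kg / mol:
  A. mol: ✗ does not match
  B. kg/mol: ✓ matches
  C. kg·mol: ✗ does not match
  D. g/mol: ✓ matches
  E. kg: ✗ does not match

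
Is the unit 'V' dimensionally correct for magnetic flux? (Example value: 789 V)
No

magnetic flux has SI base units: kg * m^2 / (A * s^2)
V does NOT reduce to kg * m^2 / (A * s^2); a valid unit for magnetic flux would be e.g. Wb.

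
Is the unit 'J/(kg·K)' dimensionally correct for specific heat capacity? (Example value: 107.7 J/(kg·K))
Yes

specific heat capacity has SI base units: m^2 / (s^2 * K)
J/(kg·K) reduces to the same SI base units, so it is a valid unit for specific heat capacity.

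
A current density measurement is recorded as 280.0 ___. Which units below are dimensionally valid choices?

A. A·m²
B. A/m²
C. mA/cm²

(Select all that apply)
B, C

current density has SI base units: A / m^2

Checking each option against A / m^2:
  A. A·m²: ✗ does not match
  B. A/m²: ✓ matches
  C. mA/cm²: ✓ matches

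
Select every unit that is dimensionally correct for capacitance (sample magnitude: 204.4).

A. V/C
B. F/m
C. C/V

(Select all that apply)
C

capacitance has SI base units: A^2 * s^4 / (kg * m^2)

Checking each option against A^2 * s^4 / (kg * m^2):
  A. V/C: ✗ does not match
  B. F/m: ✗ does not match
  C. C/V: ✓ matches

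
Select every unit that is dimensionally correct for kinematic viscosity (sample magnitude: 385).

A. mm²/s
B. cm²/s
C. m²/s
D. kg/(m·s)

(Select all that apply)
A, B, C

kinematic viscosity has SI base units: m^2 / s

Checking each option against m^2 / s:
  A. mm²/s: ✓ matches
  B. cm²/s: ✓ matches
  C. m²/s: ✓ matches
  D. kg/(m·s): ✗ does not match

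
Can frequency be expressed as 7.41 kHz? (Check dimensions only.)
Yes

frequency has SI base units: 1 / s
kHz reduces to the same SI base units, so it is a valid unit for frequency.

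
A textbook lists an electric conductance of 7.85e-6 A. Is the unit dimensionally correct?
No

electric conductance has SI base units: A^2 * s^3 / (kg * m^2)
A does NOT reduce to A^2 * s^3 / (kg * m^2); a valid unit for electric conductance would be e.g. S.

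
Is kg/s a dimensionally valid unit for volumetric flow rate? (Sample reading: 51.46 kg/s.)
No

volumetric flow rate has SI base units: m^3 / s
kg/s does NOT reduce to m^3 / s; a valid unit for volumetric flow rate would be e.g. m³/s.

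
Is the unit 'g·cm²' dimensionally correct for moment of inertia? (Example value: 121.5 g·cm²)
Yes

moment of inertia has SI base units: kg * m^2
g·cm² reduces to the same SI base units, so it is a valid unit for moment of inertia.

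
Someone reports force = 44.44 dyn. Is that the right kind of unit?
Yes

force has SI base units: kg * m / s^2
dyn reduces to the same SI base units, so it is a valid unit for force.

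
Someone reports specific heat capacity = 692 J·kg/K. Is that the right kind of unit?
No

specific heat capacity has SI base units: m^2 / (s^2 * K)
J·kg/K does NOT reduce to m^2 / (s^2 * K); a valid unit for specific heat capacity would be e.g. J/(kg·K).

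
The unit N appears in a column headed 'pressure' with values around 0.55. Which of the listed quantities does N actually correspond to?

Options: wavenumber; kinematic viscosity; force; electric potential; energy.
force

pressure should have units dimensionally equivalent to kg / (m * s^2) (e.g. Pa).
The given unit 'N' reduces to kg * m / s^2. Of the listed options, that is the dimensionality of force.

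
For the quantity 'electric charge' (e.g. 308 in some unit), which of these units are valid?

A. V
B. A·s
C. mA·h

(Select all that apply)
B, C

electric charge has SI base units: A * s

Checking each option against A * s:
  A. V: ✗ does not match
  B. A·s: ✓ matches
  C. mA·h: ✓ matches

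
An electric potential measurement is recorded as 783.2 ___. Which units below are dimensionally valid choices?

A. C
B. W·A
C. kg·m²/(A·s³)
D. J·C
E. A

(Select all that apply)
C

electric potential has SI base units: kg * m^2 / (A * s^3)

Checking each option against kg * m^2 / (A * s^3):
  A. C: ✗ does not match
  B. W·A: ✗ does not match
  C. kg·m²/(A·s³): ✓ matches
  D. J·C: ✗ does not match
  E. A: ✗ does not match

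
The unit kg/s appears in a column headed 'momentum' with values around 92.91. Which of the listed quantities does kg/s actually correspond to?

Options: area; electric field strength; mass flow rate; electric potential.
mass flow rate

momentum should have units dimensionally equivalent to kg * m / s (e.g. kg·m/s).
The given unit 'kg/s' reduces to kg / s. Of the listed options, that is the dimensionality of mass flow rate.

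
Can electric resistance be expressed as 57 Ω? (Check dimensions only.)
Yes

electric resistance has SI base units: kg * m^2 / (A^2 * s^3)
Ω reduces to the same SI base units, so it is a valid unit for electric resistance.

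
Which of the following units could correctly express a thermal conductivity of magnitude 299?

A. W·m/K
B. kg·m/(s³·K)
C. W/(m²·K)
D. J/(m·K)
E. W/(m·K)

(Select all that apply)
B, E

thermal conductivity has SI base units: kg * m / (s^3 * K)

Checking each option against kg * m / (s^3 * K):
  A. W·m/K: ✗ does not match
  B. kg·m/(s³·K): ✓ matches
  C. W/(m²·K): ✗ does not match
  D. J/(m·K): ✗ does not match
  E. W/(m·K): ✓ matches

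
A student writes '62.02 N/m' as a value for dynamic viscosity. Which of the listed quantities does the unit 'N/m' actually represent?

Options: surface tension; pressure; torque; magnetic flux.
surface tension

dynamic viscosity should have units dimensionally equivalent to kg / (m * s) (e.g. Pa·s).
The given unit 'N/m' reduces to kg / s^2. Of the listed options, that is the dimensionality of surface tension.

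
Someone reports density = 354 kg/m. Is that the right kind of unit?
No

density has SI base units: kg / m^3
kg/m does NOT reduce to kg / m^3; a valid unit for density would be e.g. kg/m³.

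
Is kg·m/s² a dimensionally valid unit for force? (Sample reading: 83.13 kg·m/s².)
Yes

force has SI base units: kg * m / s^2
kg·m/s² reduces to the same SI base units, so it is a valid unit for force.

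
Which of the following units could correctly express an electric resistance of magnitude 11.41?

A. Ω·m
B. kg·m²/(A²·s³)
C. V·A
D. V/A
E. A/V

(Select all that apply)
B, D

electric resistance has SI base units: kg * m^2 / (A^2 * s^3)

Checking each option against kg * m^2 / (A^2 * s^3):
  A. Ω·m: ✗ does not match
  B. kg·m²/(A²·s³): ✓ matches
  C. V·A: ✗ does not match
  D. V/A: ✓ matches
  E. A/V: ✗ does not match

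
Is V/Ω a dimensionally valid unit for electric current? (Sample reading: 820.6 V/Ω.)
Yes

electric current has SI base units: A
V/Ω reduces to the same SI base units, so it is a valid unit for electric current.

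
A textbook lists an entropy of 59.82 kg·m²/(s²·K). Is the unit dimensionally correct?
Yes

entropy has SI base units: kg * m^2 / (s^2 * K)
kg·m²/(s²·K) reduces to the same SI base units, so it is a valid unit for entropy.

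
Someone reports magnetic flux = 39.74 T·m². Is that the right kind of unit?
Yes

magnetic flux has SI base units: kg * m^2 / (A * s^2)
T·m² reduces to the same SI base units, so it is a valid unit for magnetic flux.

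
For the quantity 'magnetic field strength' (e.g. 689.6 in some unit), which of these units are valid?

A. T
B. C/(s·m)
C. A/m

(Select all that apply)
B, C

magnetic field strength has SI base units: A / m

Checking each option against A / m:
  A. T: ✗ does not match
  B. C/(s·m): ✓ matches
  C. A/m: ✓ matches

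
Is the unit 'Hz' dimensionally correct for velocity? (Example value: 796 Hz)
No

velocity has SI base units: m / s
Hz does NOT reduce to m / s; a valid unit for velocity would be e.g. m/s.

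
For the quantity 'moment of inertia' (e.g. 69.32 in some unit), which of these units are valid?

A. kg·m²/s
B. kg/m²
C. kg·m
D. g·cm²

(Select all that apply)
D

moment of inertia has SI base units: kg * m^2

Checking each option against kg * m^2:
  A. kg·m²/s: ✗ does not match
  B. kg/m²: ✗ does not match
  C. kg·m: ✗ does not match
  D. g·cm²: ✓ matches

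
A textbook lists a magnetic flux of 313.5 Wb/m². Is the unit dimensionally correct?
No

magnetic flux has SI base units: kg * m^2 / (A * s^2)
Wb/m² does NOT reduce to kg * m^2 / (A * s^2); a valid unit for magnetic flux would be e.g. Wb.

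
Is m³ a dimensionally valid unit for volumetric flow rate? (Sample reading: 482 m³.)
No

volumetric flow rate has SI base units: m^3 / s
m³ does NOT reduce to m^3 / s; a valid unit for volumetric flow rate would be e.g. m³/s.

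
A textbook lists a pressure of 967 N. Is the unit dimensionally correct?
No

pressure has SI base units: kg / (m * s^2)
N does NOT reduce to kg / (m * s^2); a valid unit for pressure would be e.g. Pa.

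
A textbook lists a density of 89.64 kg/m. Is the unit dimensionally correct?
No

density has SI base units: kg / m^3
kg/m does NOT reduce to kg / m^3; a valid unit for density would be e.g. kg/m³.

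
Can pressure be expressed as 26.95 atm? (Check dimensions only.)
Yes

pressure has SI base units: kg / (m * s^2)
atm reduces to the same SI base units, so it is a valid unit for pressure.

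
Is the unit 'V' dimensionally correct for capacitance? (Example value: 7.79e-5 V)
No

capacitance has SI base units: A^2 * s^4 / (kg * m^2)
V does NOT reduce to A^2 * s^4 / (kg * m^2); a valid unit for capacitance would be e.g. F.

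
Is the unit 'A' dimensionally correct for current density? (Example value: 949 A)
No

current density has SI base units: A / m^2
A does NOT reduce to A / m^2; a valid unit for current density would be e.g. A/m².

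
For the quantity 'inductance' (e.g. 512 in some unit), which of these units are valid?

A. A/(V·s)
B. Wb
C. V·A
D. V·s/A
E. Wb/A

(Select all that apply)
D, E

inductance has SI base units: kg * m^2 / (A^2 * s^2)

Checking each option against kg * m^2 / (A^2 * s^2):
  A. A/(V·s): ✗ does not match
  B. Wb: ✗ does not match
  C. V·A: ✗ does not match
  D. V·s/A: ✓ matches
  E. Wb/A: ✓ matches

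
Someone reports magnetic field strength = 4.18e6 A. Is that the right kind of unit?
No

magnetic field strength has SI base units: A / m
A does NOT reduce to A / m; a valid unit for magnetic field strength would be e.g. A/m.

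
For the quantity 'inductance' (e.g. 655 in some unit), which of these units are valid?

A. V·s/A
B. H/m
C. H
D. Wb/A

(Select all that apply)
A, C, D

inductance has SI base units: kg * m^2 / (A^2 * s^2)

Checking each option against kg * m^2 / (A^2 * s^2):
  A. V·s/A: ✓ matches
  B. H/m: ✗ does not match
  C. H: ✓ matches
  D. Wb/A: ✓ matches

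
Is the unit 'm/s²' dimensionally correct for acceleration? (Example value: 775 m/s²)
Yes

acceleration has SI base units: m / s^2
m/s² reduces to the same SI base units, so it is a valid unit for acceleration.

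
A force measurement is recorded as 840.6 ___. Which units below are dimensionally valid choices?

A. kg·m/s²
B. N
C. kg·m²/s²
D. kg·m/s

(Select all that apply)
A, B

force has SI base units: kg * m / s^2

Checking each option against kg * m / s^2:
  A. kg·m/s²: ✓ matches
  B. N: ✓ matches
  C. kg·m²/s²: ✗ does not match
  D. kg·m/s: ✗ does not match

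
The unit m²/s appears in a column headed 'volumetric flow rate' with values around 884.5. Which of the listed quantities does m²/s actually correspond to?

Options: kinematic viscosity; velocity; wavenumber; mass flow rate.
kinematic viscosity

volumetric flow rate should have units dimensionally equivalent to m^3 / s (e.g. m³/s).
The given unit 'm²/s' reduces to m^2 / s. Of the listed options, that is the dimensionality of kinematic viscosity.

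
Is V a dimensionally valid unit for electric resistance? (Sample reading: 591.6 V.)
No

electric resistance has SI base units: kg * m^2 / (A^2 * s^3)
V does NOT reduce to kg * m^2 / (A^2 * s^3); a valid unit for electric resistance would be e.g. Ω.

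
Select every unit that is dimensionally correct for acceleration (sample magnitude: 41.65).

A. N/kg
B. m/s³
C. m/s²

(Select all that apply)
A, C

acceleration has SI base units: m / s^2

Checking each option against m / s^2:
  A. N/kg: ✓ matches
  B. m/s³: ✗ does not match
  C. m/s²: ✓ matches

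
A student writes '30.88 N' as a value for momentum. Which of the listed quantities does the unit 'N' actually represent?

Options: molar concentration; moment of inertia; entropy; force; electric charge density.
force

momentum should have units dimensionally equivalent to kg * m / s (e.g. kg·m/s).
The given unit 'N' reduces to kg * m / s^2. Of the listed options, that is the dimensionality of force.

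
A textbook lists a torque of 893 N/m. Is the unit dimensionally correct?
No

torque has SI base units: kg * m^2 / s^2
N/m does NOT reduce to kg * m^2 / s^2; a valid unit for torque would be e.g. N·m.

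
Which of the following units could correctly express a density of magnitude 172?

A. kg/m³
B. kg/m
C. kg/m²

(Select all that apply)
A

density has SI base units: kg / m^3

Checking each option against kg / m^3:
  A. kg/m³: ✓ matches
  B. kg/m: ✗ does not match
  C. kg/m²: ✗ does not match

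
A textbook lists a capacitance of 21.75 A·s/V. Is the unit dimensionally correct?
Yes

capacitance has SI base units: A^2 * s^4 / (kg * m^2)
A·s/V reduces to the same SI base units, so it is a valid unit for capacitance.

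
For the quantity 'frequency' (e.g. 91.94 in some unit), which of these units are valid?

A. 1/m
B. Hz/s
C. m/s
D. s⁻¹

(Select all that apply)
D

frequency has SI base units: 1 / s

Checking each option against 1 / s:
  A. 1/m: ✗ does not match
  B. Hz/s: ✗ does not match
  C. m/s: ✗ does not match
  D. s⁻¹: ✓ matches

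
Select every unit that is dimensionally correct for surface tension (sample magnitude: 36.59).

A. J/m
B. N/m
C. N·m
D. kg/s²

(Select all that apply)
B, D

surface tension has SI base units: kg / s^2

Checking each option against kg / s^2:
  A. J/m: ✗ does not match
  B. N/m: ✓ matches
  C. N·m: ✗ does not match
  D. kg/s²: ✓ matches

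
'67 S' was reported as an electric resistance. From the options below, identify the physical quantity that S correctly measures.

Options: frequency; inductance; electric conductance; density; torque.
electric conductance

electric resistance should have units dimensionally equivalent to kg * m^2 / (A^2 * s^3) (e.g. Ω).
The given unit 'S' reduces to A^2 * s^3 / (kg * m^2). Of the listed options, that is the dimensionality of electric conductance.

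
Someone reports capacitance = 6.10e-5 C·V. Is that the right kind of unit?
No

capacitance has SI base units: A^2 * s^4 / (kg * m^2)
C·V does NOT reduce to A^2 * s^4 / (kg * m^2); a valid unit for capacitance would be e.g. F.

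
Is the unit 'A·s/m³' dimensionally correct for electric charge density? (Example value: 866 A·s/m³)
Yes

electric charge density has SI base units: A * s / m^3
A·s/m³ reduces to the same SI base units, so it is a valid unit for electric charge density.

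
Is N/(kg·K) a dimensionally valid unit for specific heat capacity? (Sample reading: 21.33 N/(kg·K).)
No

specific heat capacity has SI base units: m^2 / (s^2 * K)
N/(kg·K) does NOT reduce to m^2 / (s^2 * K); a valid unit for specific heat capacity would be e.g. J/(kg·K).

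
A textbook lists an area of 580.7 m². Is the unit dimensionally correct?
Yes

area has SI base units: m^2
m² reduces to the same SI base units, so it is a valid unit for area.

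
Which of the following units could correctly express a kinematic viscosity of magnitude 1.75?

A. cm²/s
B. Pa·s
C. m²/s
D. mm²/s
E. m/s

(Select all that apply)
A, C, D

kinematic viscosity has SI base units: m^2 / s

Checking each option against m^2 / s:
  A. cm²/s: ✓ matches
  B. Pa·s: ✗ does not match
  C. m²/s: ✓ matches
  D. mm²/s: ✓ matches
  E. m/s: ✗ does not match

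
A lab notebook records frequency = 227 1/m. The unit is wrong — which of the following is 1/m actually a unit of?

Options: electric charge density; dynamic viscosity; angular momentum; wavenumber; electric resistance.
wavenumber

frequency should have units dimensionally equivalent to 1 / s (e.g. Hz).
The given unit '1/m' reduces to 1 / m. Of the listed options, that is the dimensionality of wavenumber.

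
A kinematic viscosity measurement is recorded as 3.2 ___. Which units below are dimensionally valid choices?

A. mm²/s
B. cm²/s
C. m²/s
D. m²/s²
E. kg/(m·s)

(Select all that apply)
A, B, C

kinematic viscosity has SI base units: m^2 / s

Checking each option against m^2 / s:
  A. mm²/s: ✓ matches
  B. cm²/s: ✓ matches
  C. m²/s: ✓ matches
  D. m²/s²: ✗ does not match
  E. kg/(m·s): ✗ does not match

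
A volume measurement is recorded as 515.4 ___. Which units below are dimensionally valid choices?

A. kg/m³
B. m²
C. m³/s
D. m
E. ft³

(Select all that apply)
E

volume has SI base units: m^3

Checking each option against m^3:
  A. kg/m³: ✗ does not match
  B. m²: ✗ does not match
  C. m³/s: ✗ does not match
  D. m: ✗ does not match
  E. ft³: ✓ matches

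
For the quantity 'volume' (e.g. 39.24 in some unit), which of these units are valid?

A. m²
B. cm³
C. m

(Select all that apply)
B

volume has SI base units: m^3

Checking each option against m^3:
  A. m²: ✗ does not match
  B. cm³: ✓ matches
  C. m: ✗ does not match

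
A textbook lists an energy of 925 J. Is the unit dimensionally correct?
Yes

energy has SI base units: kg * m^2 / s^2
J reduces to the same SI base units, so it is a valid unit for energy.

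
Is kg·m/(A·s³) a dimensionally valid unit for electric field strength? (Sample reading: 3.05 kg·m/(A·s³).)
Yes

electric field strength has SI base units: kg * m / (A * s^3)
kg·m/(A·s³) reduces to the same SI base units, so it is a valid unit for electric field strength.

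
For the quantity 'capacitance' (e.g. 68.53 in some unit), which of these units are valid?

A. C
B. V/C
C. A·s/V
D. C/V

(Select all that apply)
C, D

capacitance has SI base units: A^2 * s^4 / (kg * m^2)

Checking each option against A^2 * s^4 / (kg * m^2):
  A. C: ✗ does not match
  B. V/C: ✗ does not match
  C. A·s/V: ✓ matches
  D. C/V: ✓ matches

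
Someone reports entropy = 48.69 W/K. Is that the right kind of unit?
No

entropy has SI base units: kg * m^2 / (s^2 * K)
W/K does NOT reduce to kg * m^2 / (s^2 * K); a valid unit for entropy would be e.g. J/K.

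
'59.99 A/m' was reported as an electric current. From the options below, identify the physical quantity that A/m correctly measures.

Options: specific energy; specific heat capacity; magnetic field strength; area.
magnetic field strength

electric current should have units dimensionally equivalent to A (e.g. A).
The given unit 'A/m' reduces to A / m. Of the listed options, that is the dimensionality of magnetic field strength.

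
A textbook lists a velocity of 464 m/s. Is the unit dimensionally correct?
Yes

velocity has SI base units: m / s
m/s reduces to the same SI base units, so it is a valid unit for velocity.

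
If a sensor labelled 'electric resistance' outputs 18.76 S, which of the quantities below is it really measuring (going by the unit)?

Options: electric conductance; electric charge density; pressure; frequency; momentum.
electric conductance

electric resistance should have units dimensionally equivalent to kg * m^2 / (A^2 * s^3) (e.g. Ω).
The given unit 'S' reduces to A^2 * s^3 / (kg * m^2). Of the listed options, that is the dimensionality of electric conductance.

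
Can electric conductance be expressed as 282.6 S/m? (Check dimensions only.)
No

electric conductance has SI base units: A^2 * s^3 / (kg * m^2)
S/m does NOT reduce to A^2 * s^3 / (kg * m^2); a valid unit for electric conductance would be e.g. S.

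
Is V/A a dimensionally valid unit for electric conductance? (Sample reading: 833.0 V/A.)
No

electric conductance has SI base units: A^2 * s^3 / (kg * m^2)
V/A does NOT reduce to A^2 * s^3 / (kg * m^2); a valid unit for electric conductance would be e.g. S.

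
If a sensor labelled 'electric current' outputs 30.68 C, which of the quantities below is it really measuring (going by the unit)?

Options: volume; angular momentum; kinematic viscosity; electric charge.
electric charge

electric current should have units dimensionally equivalent to A (e.g. A).
The given unit 'C' reduces to A * s. Of the listed options, that is the dimensionality of electric charge.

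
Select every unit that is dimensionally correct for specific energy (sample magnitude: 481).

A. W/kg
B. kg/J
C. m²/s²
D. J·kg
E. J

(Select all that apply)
C

specific energy has SI base units: m^2 / s^2

Checking each option against m^2 / s^2:
  A. W/kg: ✗ does not match
  B. kg/J: ✗ does not match
  C. m²/s²: ✓ matches
  D. J·kg: ✗ does not match
  E. J: ✗ does not match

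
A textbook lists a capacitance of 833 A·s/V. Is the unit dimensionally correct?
Yes

capacitance has SI base units: A^2 * s^4 / (kg * m^2)
A·s/V reduces to the same SI base units, so it is a valid unit for capacitance.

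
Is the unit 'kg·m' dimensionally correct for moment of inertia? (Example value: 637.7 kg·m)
No

moment of inertia has SI base units: kg * m^2
kg·m does NOT reduce to kg * m^2; a valid unit for moment of inertia would be e.g. kg·m².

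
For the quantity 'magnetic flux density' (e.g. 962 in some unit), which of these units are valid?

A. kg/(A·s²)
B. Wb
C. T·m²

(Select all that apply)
A

magnetic flux density has SI base units: kg / (A * s^2)

Checking each option against kg / (A * s^2):
  A. kg/(A·s²): ✓ matches
  B. Wb: ✗ does not match
  C. T·m²: ✗ does not match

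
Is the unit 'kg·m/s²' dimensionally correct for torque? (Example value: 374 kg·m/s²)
No

torque has SI base units: kg * m^2 / s^2
kg·m/s² does NOT reduce to kg * m^2 / s^2; a valid unit for torque would be e.g. N·m.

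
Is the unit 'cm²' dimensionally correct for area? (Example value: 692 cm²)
Yes

area has SI base units: m^2
cm² reduces to the same SI base units, so it is a valid unit for area.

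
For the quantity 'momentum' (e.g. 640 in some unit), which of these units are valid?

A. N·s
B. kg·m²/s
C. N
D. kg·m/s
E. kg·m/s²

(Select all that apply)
A, D

momentum has SI base units: kg * m / s

Checking each option against kg * m / s:
  A. N·s: ✓ matches
  B. kg·m²/s: ✗ does not match
  C. N: ✗ does not match
  D. kg·m/s: ✓ matches
  E. kg·m/s²: ✗ does not match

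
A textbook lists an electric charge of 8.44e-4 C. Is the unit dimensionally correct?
Yes

electric charge has SI base units: A * s
C reduces to the same SI base units, so it is a valid unit for electric charge.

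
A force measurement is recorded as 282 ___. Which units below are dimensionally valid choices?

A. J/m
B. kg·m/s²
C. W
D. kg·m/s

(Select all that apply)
A, B

force has SI base units: kg * m / s^2

Checking each option against kg * m / s^2:
  A. J/m: ✓ matches
  B. kg·m/s²: ✓ matches
  C. W: ✗ does not match
  D. kg·m/s: ✗ does not match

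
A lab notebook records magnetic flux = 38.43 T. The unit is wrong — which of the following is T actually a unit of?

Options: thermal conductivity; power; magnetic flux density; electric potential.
magnetic flux density

magnetic flux should have units dimensionally equivalent to kg * m^2 / (A * s^2) (e.g. Wb).
The given unit 'T' reduces to kg / (A * s^2). Of the listed options, that is the dimensionality of magnetic flux density.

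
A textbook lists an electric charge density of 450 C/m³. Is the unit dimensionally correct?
Yes

electric charge density has SI base units: A * s / m^3
C/m³ reduces to the same SI base units, so it is a valid unit for electric charge density.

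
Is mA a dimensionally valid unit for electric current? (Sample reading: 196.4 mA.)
Yes

electric current has SI base units: A
mA reduces to the same SI base units, so it is a valid unit for electric current.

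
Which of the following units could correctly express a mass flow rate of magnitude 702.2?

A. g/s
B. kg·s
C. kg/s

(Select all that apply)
A, C

mass flow rate has SI base units: kg / s

Checking each option against kg / s:
  A. g/s: ✓ matches
  B. kg·s: ✗ does not match
  C. kg/s: ✓ matches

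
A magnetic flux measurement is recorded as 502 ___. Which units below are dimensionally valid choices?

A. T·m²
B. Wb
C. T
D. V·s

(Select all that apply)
A, B, D

magnetic flux has SI base units: kg * m^2 / (A * s^2)

Checking each option against kg * m^2 / (A * s^2):
  A. T·m²: ✓ matches
  B. Wb: ✓ matches
  C. T: ✗ does not match
  D. V·s: ✓ matches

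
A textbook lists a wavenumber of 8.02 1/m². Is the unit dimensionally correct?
No

wavenumber has SI base units: 1 / m
1/m² does NOT reduce to 1 / m; a valid unit for wavenumber would be e.g. 1/m.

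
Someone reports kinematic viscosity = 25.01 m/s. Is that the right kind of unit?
No

kinematic viscosity has SI base units: m^2 / s
m/s does NOT reduce to m^2 / s; a valid unit for kinematic viscosity would be e.g. m²/s.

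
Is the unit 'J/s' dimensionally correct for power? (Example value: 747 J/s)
Yes

power has SI base units: kg * m^2 / s^3
J/s reduces to the same SI base units, so it is a valid unit for power.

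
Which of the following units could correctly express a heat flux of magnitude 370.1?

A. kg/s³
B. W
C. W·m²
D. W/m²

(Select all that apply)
A, D

heat flux has SI base units: kg / s^3

Checking each option against kg / s^3:
  A. kg/s³: ✓ matches
  B. W: ✗ does not match
  C. W·m²: ✗ does not match
  D. W/m²: ✓ matches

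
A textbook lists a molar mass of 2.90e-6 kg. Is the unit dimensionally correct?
No

molar mass has SI base units: kg / mol
kg does NOT reduce to kg / mol; a valid unit for molar mass would be e.g. kg/mol.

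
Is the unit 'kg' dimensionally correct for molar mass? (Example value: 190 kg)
No

molar mass has SI base units: kg / mol
kg does NOT reduce to kg / mol; a valid unit for molar mass would be e.g. kg/mol.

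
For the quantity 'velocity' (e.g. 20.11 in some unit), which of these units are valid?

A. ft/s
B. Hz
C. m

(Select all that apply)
A

velocity has SI base units: m / s

Checking each option against m / s:
  A. ft/s: ✓ matches
  B. Hz: ✗ does not match
  C. m: ✗ does not match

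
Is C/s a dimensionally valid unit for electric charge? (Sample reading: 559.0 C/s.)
No

electric charge has SI base units: A * s
C/s does NOT reduce to A * s; a valid unit for electric charge would be e.g. C.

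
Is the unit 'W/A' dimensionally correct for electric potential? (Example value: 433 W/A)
Yes

electric potential has SI base units: kg * m^2 / (A * s^3)
W/A reduces to the same SI base units, so it is a valid unit for electric potential.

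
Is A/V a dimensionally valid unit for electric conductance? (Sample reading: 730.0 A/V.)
Yes

electric conductance has SI base units: A^2 * s^3 / (kg * m^2)
A/V reduces to the same SI base units, so it is a valid unit for electric conductance.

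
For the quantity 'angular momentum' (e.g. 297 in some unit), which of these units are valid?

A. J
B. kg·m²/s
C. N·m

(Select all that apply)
B

angular momentum has SI base units: kg * m^2 / s

Checking each option against kg * m^2 / s:
  A. J: ✗ does not match
  B. kg·m²/s: ✓ matches
  C. N·m: ✗ does not match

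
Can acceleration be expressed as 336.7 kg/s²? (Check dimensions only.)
No

acceleration has SI base units: m / s^2
kg/s² does NOT reduce to m / s^2; a valid unit for acceleration would be e.g. m/s².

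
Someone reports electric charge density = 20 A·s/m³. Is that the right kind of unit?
Yes

electric charge density has SI base units: A * s / m^3
A·s/m³ reduces to the same SI base units, so it is a valid unit for electric charge density.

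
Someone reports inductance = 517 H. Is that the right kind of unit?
Yes

inductance has SI base units: kg * m^2 / (A^2 * s^2)
H reduces to the same SI base units, so it is a valid unit for inductance.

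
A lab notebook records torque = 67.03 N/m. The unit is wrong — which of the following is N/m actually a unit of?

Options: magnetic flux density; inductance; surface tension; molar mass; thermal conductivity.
surface tension

torque should have units dimensionally equivalent to kg * m^2 / s^2 (e.g. N·m).
The given unit 'N/m' reduces to kg / s^2. Of the listed options, that is the dimensionality of surface tension.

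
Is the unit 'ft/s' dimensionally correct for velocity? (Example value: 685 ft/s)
Yes

velocity has SI base units: m / s
ft/s reduces to the same SI base units, so it is a valid unit for velocity.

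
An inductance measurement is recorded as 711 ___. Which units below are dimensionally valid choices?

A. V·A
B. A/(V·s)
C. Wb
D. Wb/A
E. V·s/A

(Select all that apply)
D, E

inductance has SI base units: kg * m^2 / (A^2 * s^2)

Checking each option against kg * m^2 / (A^2 * s^2):
  A. V·A: ✗ does not match
  B. A/(V·s): ✗ does not match
  C. Wb: ✗ does not match
  D. Wb/A: ✓ matches
  E. V·s/A: ✓ matches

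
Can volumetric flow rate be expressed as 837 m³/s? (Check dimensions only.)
Yes

volumetric flow rate has SI base units: m^3 / s
m³/s reduces to the same SI base units, so it is a valid unit for volumetric flow rate.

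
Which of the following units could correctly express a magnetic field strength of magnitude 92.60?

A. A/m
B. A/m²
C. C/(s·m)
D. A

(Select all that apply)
A, C

magnetic field strength has SI base units: A / m

Checking each option against A / m:
  A. A/m: ✓ matches
  B. A/m²: ✗ does not match
  C. C/(s·m): ✓ matches
  D. A: ✗ does not match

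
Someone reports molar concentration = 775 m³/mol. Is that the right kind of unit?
No

molar concentration has SI base units: mol / m^3
m³/mol does NOT reduce to mol / m^3; a valid unit for molar concentration would be e.g. mol/m³.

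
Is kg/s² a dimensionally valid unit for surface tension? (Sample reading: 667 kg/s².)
Yes

surface tension has SI base units: kg / s^2
kg/s² reduces to the same SI base units, so it is a valid unit for surface tension.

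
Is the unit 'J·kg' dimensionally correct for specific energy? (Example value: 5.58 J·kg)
No

specific energy has SI base units: m^2 / s^2
J·kg does NOT reduce to m^2 / s^2; a valid unit for specific energy would be e.g. J/kg.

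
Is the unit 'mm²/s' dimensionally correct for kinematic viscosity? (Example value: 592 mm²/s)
Yes

kinematic viscosity has SI base units: m^2 / s
mm²/s reduces to the same SI base units, so it is a valid unit for kinematic viscosity.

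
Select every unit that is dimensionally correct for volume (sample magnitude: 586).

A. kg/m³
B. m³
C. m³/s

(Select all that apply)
B

volume has SI base units: m^3

Checking each option against m^3:
  A. kg/m³: ✗ does not match
  B. m³: ✓ matches
  C. m³/s: ✗ does not match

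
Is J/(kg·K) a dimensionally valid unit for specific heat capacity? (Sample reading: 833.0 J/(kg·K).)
Yes

specific heat capacity has SI base units: m^2 / (s^2 * K)
J/(kg·K) reduces to the same SI base units, so it is a valid unit for specific heat capacity.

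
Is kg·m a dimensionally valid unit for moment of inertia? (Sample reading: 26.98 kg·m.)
No

moment of inertia has SI base units: kg * m^2
kg·m does NOT reduce to kg * m^2; a valid unit for moment of inertia would be e.g. kg·m².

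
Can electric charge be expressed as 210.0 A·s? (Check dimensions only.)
Yes

electric charge has SI base units: A * s
A·s reduces to the same SI base units, so it is a valid unit for electric charge.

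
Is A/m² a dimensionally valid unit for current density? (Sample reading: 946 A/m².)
Yes

current density has SI base units: A / m^2
A/m² reduces to the same SI base units, so it is a valid unit for current density.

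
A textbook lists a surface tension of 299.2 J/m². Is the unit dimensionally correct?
Yes

surface tension has SI base units: kg / s^2
J/m² reduces to the same SI base units, so it is a valid unit for surface tension.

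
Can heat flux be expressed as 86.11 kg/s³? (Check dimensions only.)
Yes

heat flux has SI base units: kg / s^3
kg/s³ reduces to the same SI base units, so it is a valid unit for heat flux.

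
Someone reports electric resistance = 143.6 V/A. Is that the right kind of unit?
Yes

electric resistance has SI base units: kg * m^2 / (A^2 * s^3)
V/A reduces to the same SI base units, so it is a valid unit for electric resistance.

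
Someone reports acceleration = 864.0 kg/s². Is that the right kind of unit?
No

acceleration has SI base units: m / s^2
kg/s² does NOT reduce to m / s^2; a valid unit for acceleration would be e.g. m/s².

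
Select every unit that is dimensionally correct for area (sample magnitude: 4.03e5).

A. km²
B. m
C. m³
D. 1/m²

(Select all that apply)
A

area has SI base units: m^2

Checking each option against m^2:
  A. km²: ✓ matches
  B. m: ✗ does not match
  C. m³: ✗ does not match
  D. 1/m²: ✗ does not match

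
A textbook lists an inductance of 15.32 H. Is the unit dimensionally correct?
Yes

inductance has SI base units: kg * m^2 / (A^2 * s^2)
H reduces to the same SI base units, so it is a valid unit for inductance.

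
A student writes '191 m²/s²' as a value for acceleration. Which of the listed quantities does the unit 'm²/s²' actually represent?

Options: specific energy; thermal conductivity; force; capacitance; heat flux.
specific energy

acceleration should have units dimensionally equivalent to m / s^2 (e.g. m/s²).
The given unit 'm²/s²' reduces to m^2 / s^2. Of the listed options, that is the dimensionality of specific energy.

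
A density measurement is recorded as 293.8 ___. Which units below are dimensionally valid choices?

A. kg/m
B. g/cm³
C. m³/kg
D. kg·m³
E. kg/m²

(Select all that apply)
B

density has SI base units: kg / m^3

Checking each option against kg / m^3:
  A. kg/m: ✗ does not match
  B. g/cm³: ✓ matches
  C. m³/kg: ✗ does not match
  D. kg·m³: ✗ does not match
  E. kg/m²: ✗ does not match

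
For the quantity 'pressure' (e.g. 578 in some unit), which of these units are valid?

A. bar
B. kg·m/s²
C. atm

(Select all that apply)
A, C

pressure has SI base units: kg / (m * s^2)

Checking each option against kg / (m * s^2):
  A. bar: ✓ matches
  B. kg·m/s²: ✗ does not match
  C. atm: ✓ matches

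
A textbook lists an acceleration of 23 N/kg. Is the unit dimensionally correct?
Yes

acceleration has SI base units: m / s^2
N/kg reduces to the same SI base units, so it is a valid unit for acceleration.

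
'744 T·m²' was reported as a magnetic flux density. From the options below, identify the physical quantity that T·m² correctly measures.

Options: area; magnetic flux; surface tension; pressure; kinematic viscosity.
magnetic flux

magnetic flux density should have units dimensionally equivalent to kg / (A * s^2) (e.g. T).
The given unit 'T·m²' reduces to kg * m^2 / (A * s^2). Of the listed options, that is the dimensionality of magnetic flux.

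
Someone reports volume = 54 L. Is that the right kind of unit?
Yes

volume has SI base units: m^3
L reduces to the same SI base units, so it is a valid unit for volume.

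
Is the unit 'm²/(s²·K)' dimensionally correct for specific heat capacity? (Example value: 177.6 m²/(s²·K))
Yes

specific heat capacity has SI base units: m^2 / (s^2 * K)
m²/(s²·K) reduces to the same SI base units, so it is a valid unit for specific heat capacity.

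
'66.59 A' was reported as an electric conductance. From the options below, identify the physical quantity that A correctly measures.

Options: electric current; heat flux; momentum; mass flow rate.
electric current

electric conductance should have units dimensionally equivalent to A^2 * s^3 / (kg * m^2) (e.g. S).
The given unit 'A' reduces to A. Of the listed options, that is the dimensionality of electric current.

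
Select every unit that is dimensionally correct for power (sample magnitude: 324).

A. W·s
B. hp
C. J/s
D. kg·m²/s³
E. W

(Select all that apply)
B, C, D, E

power has SI base units: kg * m^2 / s^3

Checking each option against kg * m^2 / s^3:
  A. W·s: ✗ does not match
  B. hp: ✓ matches
  C. J/s: ✓ matches
  D. kg·m²/s³: ✓ matches
  E. W: ✓ matches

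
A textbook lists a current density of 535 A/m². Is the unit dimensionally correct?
Yes

current density has SI base units: A / m^2
A/m² reduces to the same SI base units, so it is a valid unit for current density.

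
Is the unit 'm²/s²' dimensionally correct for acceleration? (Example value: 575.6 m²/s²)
No

acceleration has SI base units: m / s^2
m²/s² does NOT reduce to m / s^2; a valid unit for acceleration would be e.g. m/s².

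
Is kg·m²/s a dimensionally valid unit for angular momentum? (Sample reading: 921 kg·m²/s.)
Yes

angular momentum has SI base units: kg * m^2 / s
kg·m²/s reduces to the same SI base units, so it is a valid unit for angular momentum.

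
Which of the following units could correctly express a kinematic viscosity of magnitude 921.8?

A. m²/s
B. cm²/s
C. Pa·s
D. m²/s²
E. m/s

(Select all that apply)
A, B

kinematic viscosity has SI base units: m^2 / s

Checking each option against m^2 / s:
  A. m²/s: ✓ matches
  B. cm²/s: ✓ matches
  C. Pa·s: ✗ does not match
  D. m²/s²: ✗ does not match
  E. m/s: ✗ does not match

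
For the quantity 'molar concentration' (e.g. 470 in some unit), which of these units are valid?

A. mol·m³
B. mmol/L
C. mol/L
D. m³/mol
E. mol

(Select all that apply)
B, C

molar concentration has SI base units: mol / m^3

Checking each option against mol / m^3:
  A. mol·m³: ✗ does not match
  B. mmol/L: ✓ matches
  C. mol/L: ✓ matches
  D. m³/mol: ✗ does not match
  E. mol: ✗ does not match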